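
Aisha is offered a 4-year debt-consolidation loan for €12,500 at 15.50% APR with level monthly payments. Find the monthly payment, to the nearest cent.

€351.06

Monthly rate = 15.5%/12 = 0.0129167; payment = 12,500 × 0.0129167 / (1 − (1+0.0129167)^−48) = €351.06.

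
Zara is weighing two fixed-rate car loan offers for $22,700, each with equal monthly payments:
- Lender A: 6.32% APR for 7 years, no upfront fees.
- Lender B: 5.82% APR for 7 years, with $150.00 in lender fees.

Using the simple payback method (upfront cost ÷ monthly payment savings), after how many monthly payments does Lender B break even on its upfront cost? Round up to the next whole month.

Lender A: at 6.32% the monthly rate is 0.0052667, so the payment is 22,700 × 0.0052667 / (1 − 1.0052667^−84) = $335.11.
Lender B: monthly rate = 5.82%/12 = 0.0048500; payment = 22,700 × 0.0048500 / (1 − (1+0.0048500)^−84) = $329.66.
Monthly savings = $335.11 − $329.66 = $5.45.
Break-even = $150.00 / $5.45 = 27.52 → 28 months.

28 months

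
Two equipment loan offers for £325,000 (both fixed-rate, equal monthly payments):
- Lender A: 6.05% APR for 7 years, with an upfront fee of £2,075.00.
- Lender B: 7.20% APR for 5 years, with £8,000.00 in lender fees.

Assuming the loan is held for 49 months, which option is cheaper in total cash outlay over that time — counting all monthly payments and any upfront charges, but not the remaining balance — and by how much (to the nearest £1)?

Lender A by £89,741

Lender A: at 6.05% the monthly rate is 0.0050417, so the payment is 325,000 × 0.0050417 / (1 − 1.0050417^−84) = £4,755.57.
Lender B: monthly rate = 7.2%/12 = 0.0060000; payment = 325,000 × 0.0060000 / (1 − (1+0.0060000)^−60) = £6,466.10.
Over 49 months: Lender A costs 49 × £4,755.57 + £2,075.00 = £235,097.93; Lender B costs 49 × £6,466.10 + £8,000.00 = £324,838.90.
Lender A is cheaper by £324,838.90 − £235,097.93 = £89,740.97.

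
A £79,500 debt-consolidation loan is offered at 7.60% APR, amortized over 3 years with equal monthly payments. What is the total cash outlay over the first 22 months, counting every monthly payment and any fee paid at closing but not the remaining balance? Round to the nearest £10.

£54,490

At 7.60% the monthly rate is 0.0063333, so the payment is 79,500 × 0.0063333 / (1 − 1.0063333^−36) = £2,476.60.
Total outlay = 22 × £2,476.60 = £54,485.20.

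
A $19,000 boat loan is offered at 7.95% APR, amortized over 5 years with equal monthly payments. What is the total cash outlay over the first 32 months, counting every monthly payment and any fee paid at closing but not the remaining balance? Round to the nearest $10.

$12,310

At 7.95% the monthly rate is 0.0066250, so the payment is 19,000 × 0.0066250 / (1 − 1.0066250^−60) = $384.80.
Total outlay = 32 × $384.80 = $12,313.60.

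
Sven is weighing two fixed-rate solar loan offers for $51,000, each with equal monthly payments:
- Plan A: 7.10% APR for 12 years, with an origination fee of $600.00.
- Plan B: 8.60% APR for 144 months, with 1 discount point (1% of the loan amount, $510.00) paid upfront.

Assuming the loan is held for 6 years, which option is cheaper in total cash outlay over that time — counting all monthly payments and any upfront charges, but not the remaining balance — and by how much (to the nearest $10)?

Plan A: at 7.10% the monthly rate is 0.0059167, so the payment is 51,000 × 0.0059167 / (1 − 1.0059167^−144) = $527.20.
Plan B: at 8.60% the monthly rate is 0.0071667, so the payment is 51,000 × 0.0071667 / (1 − 1.0071667^−144) = $568.97.
Over 72 months: Plan A costs 72 × $527.20 + $600.00 = $38,558.40; Plan B costs 72 × $568.97 + $510.00 = $41,475.84.
Plan A is cheaper by $41,475.84 − $38,558.40 = $2,917.44.

Plan A by $2,920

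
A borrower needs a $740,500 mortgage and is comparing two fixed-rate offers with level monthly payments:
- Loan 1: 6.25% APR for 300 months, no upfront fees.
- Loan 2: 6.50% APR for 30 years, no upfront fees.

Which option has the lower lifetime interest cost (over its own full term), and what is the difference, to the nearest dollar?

Loan 1 by $219,511

Loan 1: monthly rate = 6.25%/12 = 0.0052083; payment = 740,500 × 0.0052083 / (1 − (1+0.0052083)^−300) = $4,884.85.
Total interest on Loan 1 = 300 × $4,884.85 − $740,500 = $724,955.00.
Loan 2: monthly rate = 6.5%/12 = 0.0054167; payment = 740,500 × 0.0054167 / (1 − (1+0.0054167)^−360) = $4,680.46.
Total interest on Loan 2 = 360 × $4,680.46 − $740,500 = $944,465.60.
Loan 1 is lower by $219,510.60.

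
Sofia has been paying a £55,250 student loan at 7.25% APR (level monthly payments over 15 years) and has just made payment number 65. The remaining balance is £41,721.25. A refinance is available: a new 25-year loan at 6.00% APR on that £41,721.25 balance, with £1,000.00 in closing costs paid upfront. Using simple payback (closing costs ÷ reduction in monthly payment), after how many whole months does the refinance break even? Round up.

Current payment = 55,250 × 7.25%/12 / (1 − (1+0.0060417)^−180) = £504.36.
Refinanced payment = 41,721.25 × 0.0050000 / (1 − (1+0.0050000)^−300) = £268.81.
Monthly savings = £504.36 − £268.81 = £235.55.
Break-even = £1,000.00 / £235.55 = 4.25 → 5 months.

5 months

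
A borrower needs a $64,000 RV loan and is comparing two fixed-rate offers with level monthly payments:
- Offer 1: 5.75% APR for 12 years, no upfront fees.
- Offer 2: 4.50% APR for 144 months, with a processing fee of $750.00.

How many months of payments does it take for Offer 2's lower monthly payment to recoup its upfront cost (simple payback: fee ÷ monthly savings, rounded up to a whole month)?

Offer 1: at 5.75% the monthly rate is 0.0047917, so the payment is 64,000 × 0.0047917 / (1 − 1.0047917^−144) = $616.30.
Offer 2: monthly rate = 4.5%/12 = 0.0037500; payment = 64,000 × 0.0037500 / (1 − (1+0.0037500)^−144) = $576.01.
Monthly savings = $616.30 − $576.01 = $40.29.
Break-even = $750.00 / $40.29 = 18.62 → 19 months.

19 months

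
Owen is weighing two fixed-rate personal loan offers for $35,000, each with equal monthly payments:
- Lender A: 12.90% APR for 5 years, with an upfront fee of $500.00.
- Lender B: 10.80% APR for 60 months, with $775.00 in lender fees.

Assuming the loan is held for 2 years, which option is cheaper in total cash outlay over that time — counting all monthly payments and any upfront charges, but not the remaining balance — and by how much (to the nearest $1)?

Lender B by $615

Lender A: monthly rate = 12.9%/12 = 0.0107500; payment = 35,000 × 0.0107500 / (1 − (1+0.0107500)^−60) = $794.57.
Lender B: monthly rate = 10.8%/12 = 0.0090000; payment = 35,000 × 0.0090000 / (1 − (1+0.0090000)^−60) = $757.50.
Over 24 months: Lender A costs 24 × $794.57 + $500.00 = $19,569.68; Lender B costs 24 × $757.50 + $775.00 = $18,955.00.
Lender B is cheaper by $19,569.68 − $18,955.00 = $614.68.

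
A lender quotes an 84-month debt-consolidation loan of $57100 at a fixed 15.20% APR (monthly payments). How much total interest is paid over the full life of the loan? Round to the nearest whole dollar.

$35,994

At 15.20% the monthly rate is 0.0126667, so the payment is 57,100 × 0.0126667 / (1 − 1.0126667^−84) = $1,108.26.
Total paid = 84 × $1,108.26 = $93,093.84; interest = $93,093.84 − $57,100 = $35,993.84.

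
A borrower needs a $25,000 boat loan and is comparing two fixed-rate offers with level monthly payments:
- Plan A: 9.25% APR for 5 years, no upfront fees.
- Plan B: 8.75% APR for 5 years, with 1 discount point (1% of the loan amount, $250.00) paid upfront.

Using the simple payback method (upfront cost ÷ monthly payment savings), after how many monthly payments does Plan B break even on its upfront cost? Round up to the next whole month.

Plan A: monthly rate = 9.25%/12 = 0.0077083; payment = 25,000 × 0.0077083 / (1 − (1+0.0077083)^−60) = $522.00.
Plan B: at 8.75% the monthly rate is 0.0072917, so the payment is 25,000 × 0.0072917 / (1 − 1.0072917^−60) = $515.93.
Monthly savings = $522.00 − $515.93 = $6.07.
Break-even = $250.00 / $6.07 = 41.19 → 42 months.

42 months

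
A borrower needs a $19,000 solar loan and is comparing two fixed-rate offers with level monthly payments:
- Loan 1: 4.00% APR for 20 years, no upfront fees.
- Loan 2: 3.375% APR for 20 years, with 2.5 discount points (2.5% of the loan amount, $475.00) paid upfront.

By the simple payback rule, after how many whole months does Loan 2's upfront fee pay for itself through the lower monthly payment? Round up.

Loan 1: monthly rate = 4%/12 = 0.0033333; payment = 19,000 × 0.0033333 / (1 − (1+0.0033333)^−240) = $115.14.
Loan 2: at 3.375% the monthly rate is 0.0028125, so the payment is 19,000 × 0.0028125 / (1 − 1.0028125^−240) = $108.98.
Monthly savings = $115.14 − $108.98 = $6.16.
Break-even = $475.00 / $6.16 = 77.11 → 78 months.

78 months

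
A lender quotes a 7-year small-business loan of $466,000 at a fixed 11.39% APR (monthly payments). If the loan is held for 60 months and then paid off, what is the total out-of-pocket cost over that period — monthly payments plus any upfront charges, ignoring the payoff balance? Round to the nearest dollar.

$484,496

Monthly rate = 11.39%/12 = 0.0094917; payment = 466,000 × 0.0094917 / (1 − (1+0.0094917)^−84) = $8,074.93.
Total outlay = 60 × $8,074.93 = $484,495.80.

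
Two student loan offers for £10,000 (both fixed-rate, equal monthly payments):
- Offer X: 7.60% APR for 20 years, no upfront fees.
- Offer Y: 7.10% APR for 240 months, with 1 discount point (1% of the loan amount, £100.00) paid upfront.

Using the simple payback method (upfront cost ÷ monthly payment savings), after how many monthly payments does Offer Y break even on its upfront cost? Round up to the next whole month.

Offer X: at 7.60% the monthly rate is 0.0063333, so the payment is 10,000 × 0.0063333 / (1 − 1.0063333^−240) = £81.17.
Offer Y: at 7.10% the monthly rate is 0.0059167, so the payment is 10,000 × 0.0059167 / (1 − 1.0059167^−240) = £78.13.
Monthly savings = £81.17 − £78.13 = £3.04.
Break-even = £100.00 / £3.04 = 32.89 → 33 months.

33 months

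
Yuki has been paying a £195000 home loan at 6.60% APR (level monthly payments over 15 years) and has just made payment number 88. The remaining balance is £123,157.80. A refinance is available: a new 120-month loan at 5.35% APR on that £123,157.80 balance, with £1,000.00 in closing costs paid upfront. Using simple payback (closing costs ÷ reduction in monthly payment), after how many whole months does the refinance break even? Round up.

Current payment = 195,000 × 6.6%/12 / (1 − (1+0.0055000)^−180) = £1,709.40.
Refinanced payment = 123,157.80 × 0.0044583 / (1 − (1+0.0044583)^−120) = £1,327.45.
Monthly savings = £1,709.40 − £1,327.45 = £381.95.
Break-even = £1,000.00 / £381.95 = 2.62 → 3 months.

3 months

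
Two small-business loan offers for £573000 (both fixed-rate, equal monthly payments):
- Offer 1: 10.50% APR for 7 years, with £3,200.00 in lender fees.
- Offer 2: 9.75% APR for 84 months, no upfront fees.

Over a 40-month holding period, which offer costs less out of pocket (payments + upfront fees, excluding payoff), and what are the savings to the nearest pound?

Offer 2 by £12,102

Offer 1: monthly rate = 10.5%/12 = 0.0087500; payment = 573,000 × 0.0087500 / (1 − (1+0.0087500)^−84) = £9,661.17.
Offer 2: monthly rate = 9.75%/12 = 0.0081250; payment = 573,000 × 0.0081250 / (1 − (1+0.0081250)^−84) = £9,438.63.
Over 40 months: Offer 1 costs 40 × £9,661.17 + £3,200.00 = £389,646.80; Offer 2 costs 40 × £9,438.63 = £377,545.20.
Offer 2 is cheaper by £389,646.80 − £377,545.20 = £12,101.60.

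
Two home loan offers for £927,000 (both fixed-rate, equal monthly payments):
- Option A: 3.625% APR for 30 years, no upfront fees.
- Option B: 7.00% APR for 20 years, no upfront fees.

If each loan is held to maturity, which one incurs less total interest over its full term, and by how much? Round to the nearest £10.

Option A: at 3.625% the monthly rate is 0.0030208, so the payment is 927,000 × 0.0030208 / (1 − 1.0030208^−360) = £4,227.60.
Total interest on Option A = 360 × £4,227.60 − £927,000 = £594,936.00.
Option B: monthly rate = 7%/12 = 0.0058333; payment = 927,000 × 0.0058333 / (1 − (1+0.0058333)^−240) = £7,187.02.
Total interest on Option B = 240 × £7,187.02 − £927,000 = £797,884.80.
Option A is lower by £202,948.80.

Option A by £202,950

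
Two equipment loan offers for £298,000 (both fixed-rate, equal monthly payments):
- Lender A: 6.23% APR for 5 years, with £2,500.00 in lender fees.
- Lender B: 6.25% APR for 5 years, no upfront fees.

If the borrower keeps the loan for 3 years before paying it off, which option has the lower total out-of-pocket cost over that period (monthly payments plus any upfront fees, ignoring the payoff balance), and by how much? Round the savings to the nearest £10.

Lender B by £2,400

Lender A: monthly rate = 6.23%/12 = 0.0051917; payment = 298,000 × 0.0051917 / (1 − (1+0.0051917)^−60) = £5,793.10.
Lender B: at 6.25% the monthly rate is 0.0052083, so the payment is 298,000 × 0.0052083 / (1 − 1.0052083^−60) = £5,795.88.
Over 36 months: Lender A costs 36 × £5,793.10 + £2,500.00 = £211,051.60; Lender B costs 36 × £5,795.88 = £208,651.68.
Lender B is cheaper by £211,051.60 − £208,651.68 = £2,399.92.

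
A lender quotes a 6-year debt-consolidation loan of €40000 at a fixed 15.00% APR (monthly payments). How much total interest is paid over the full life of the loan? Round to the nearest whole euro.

€20,898

Monthly rate = 15%/12 = 0.0125000; payment = 40,000 × 0.0125000 / (1 − (1+0.0125000)^−72) = €845.80.
Total paid = 72 × €845.80 = €60,897.60; interest = €60,897.60 − €40,000 = €20,897.60.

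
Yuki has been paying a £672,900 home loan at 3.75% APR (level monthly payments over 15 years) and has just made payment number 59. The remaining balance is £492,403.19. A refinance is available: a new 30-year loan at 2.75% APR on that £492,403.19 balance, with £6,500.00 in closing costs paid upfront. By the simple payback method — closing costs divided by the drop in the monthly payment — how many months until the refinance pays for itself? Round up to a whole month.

3 months

Current payment = 672,900 × 3.75%/12 / (1 − (1+0.0031250)^−180) = £4,893.48.
Refinanced payment = 492,403.19 × 0.0022917 / (1 − (1+0.0022917)^−360) = £2,010.19.
Monthly savings = £4,893.48 − £2,010.19 = £2,883.29.
Break-even = £6,500.00 / £2,883.29 = 2.25 → 3 months.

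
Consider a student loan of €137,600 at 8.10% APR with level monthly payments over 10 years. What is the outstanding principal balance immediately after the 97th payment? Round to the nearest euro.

With monthly rate i = 8.1%/12 = 0.0067500, the balance after k of n payments is P · [(1+i)^n − (1+i)^k] / [(1+i)^n − 1].
(1+0.0067500)^120 = 2.24179860 and (1+0.0067500)^97 = 1.92043191, so the balance is 137,600 × (2.24179860 − 1.92043191) / (2.24179860 − 1) = €35,609.68.

€35,610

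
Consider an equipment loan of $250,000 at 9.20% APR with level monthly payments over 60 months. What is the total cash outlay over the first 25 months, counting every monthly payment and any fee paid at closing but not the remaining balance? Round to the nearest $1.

$130,347

Monthly rate = 9.2%/12 = 0.0076667; payment = 250,000 × 0.0076667 / (1 − (1+0.0076667)^−60) = $5,213.89.
Total outlay = 25 × $5,213.89 = $130,347.25.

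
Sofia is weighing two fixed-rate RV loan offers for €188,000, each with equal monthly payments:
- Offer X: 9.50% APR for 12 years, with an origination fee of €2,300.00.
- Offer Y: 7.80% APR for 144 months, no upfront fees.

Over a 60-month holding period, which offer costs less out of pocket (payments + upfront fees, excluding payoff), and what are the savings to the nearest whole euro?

Offer X: at 9.50% the monthly rate is 0.0079167, so the payment is 188,000 × 0.0079167 / (1 − 1.0079167^−144) = €2,192.78.
Offer Y: at 7.80% the monthly rate is 0.0065000, so the payment is 188,000 × 0.0065000 / (1 − 1.0065000^−144) = €2,014.45.
Over 60 months: Offer X costs 60 × €2,192.78 + €2,300.00 = €133,866.80; Offer Y costs 60 × €2,014.45 = €120,867.00.
Offer Y is cheaper by €133,866.80 − €120,867.00 = €12,999.80.

Offer Y by €13,000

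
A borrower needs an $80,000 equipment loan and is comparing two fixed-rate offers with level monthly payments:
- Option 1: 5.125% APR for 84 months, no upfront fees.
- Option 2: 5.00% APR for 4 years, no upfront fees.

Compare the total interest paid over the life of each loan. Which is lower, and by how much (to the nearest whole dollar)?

Option 1: monthly rate = 5.125%/12 = 0.0042708; payment = 80,000 × 0.0042708 / (1 − (1+0.0042708)^−84) = $1,135.42.
Total interest on Option 1 = 84 × $1,135.42 − $80,000 = $15,375.28.
Option 2: at 5.00% the monthly rate is 0.0041667, so the payment is 80,000 × 0.0041667 / (1 − 1.0041667^−48) = $1,842.34.
Total interest on Option 2 = 48 × $1,842.34 − $80,000 = $8,432.32.
Option 2 is lower by $6,942.96.

Option 2 by $6,943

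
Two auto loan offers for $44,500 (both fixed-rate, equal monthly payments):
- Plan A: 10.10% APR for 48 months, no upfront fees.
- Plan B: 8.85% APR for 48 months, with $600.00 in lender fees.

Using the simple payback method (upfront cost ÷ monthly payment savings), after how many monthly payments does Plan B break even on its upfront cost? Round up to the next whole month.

23 months

Plan A: monthly rate = 10.1%/12 = 0.0084167; payment = 44,500 × 0.0084167 / (1 − (1+0.0084167)^−48) = $1,130.77.
Plan B: at 8.85% the monthly rate is 0.0073750, so the payment is 44,500 × 0.0073750 / (1 − 1.0073750^−48) = $1,104.22.
Monthly savings = $1,130.77 − $1,104.22 = $26.55.
Break-even = $600.00 / $26.55 = 22.60 → 23 months.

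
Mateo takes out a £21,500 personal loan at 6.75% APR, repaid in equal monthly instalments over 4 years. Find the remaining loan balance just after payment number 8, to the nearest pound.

£18,306

With monthly rate i = 6.75%/12 = 0.0056250, the balance after k of n payments is P · [(1+i)^n − (1+i)^k] / [(1+i)^n − 1].
(1+0.0056250)^48 = 1.30897379 and (1+0.0056250)^8 = 1.04589597, so the balance is 21,500 × (1.30897379 − 1.04589597) / (1.30897379 − 1) = £18,306.32.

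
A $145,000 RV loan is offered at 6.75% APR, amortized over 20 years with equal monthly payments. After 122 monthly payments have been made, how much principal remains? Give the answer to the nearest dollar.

With monthly rate i = 6.75%/12 = 0.0056250, the balance after k of n payments is P · [(1+i)^n − (1+i)^k] / [(1+i)^n − 1].
(1+0.0056250)^240 = 3.84286162 and (1+0.0056250)^122 = 1.98243746, so the balance is 145,000 × (3.84286162 − 1.98243746) / (3.84286162 − 1) = $94,890.83.

$94,891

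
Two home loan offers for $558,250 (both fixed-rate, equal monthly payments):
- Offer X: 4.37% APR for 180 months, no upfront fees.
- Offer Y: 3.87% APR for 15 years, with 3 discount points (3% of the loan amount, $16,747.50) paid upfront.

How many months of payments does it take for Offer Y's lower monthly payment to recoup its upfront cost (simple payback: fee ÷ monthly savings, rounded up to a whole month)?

Offer X: monthly rate = 4.37%/12 = 0.0036417; payment = 558,250 × 0.0036417 / (1 − (1+0.0036417)^−180) = $4,233.58.
Offer Y: at 3.87% the monthly rate is 0.0032250, so the payment is 558,250 × 0.0032250 / (1 − 1.0032250^−180) = $4,093.03.
Monthly savings = $4,233.58 − $4,093.03 = $140.55.
Break-even = $16,747.50 / $140.55 = 119.16 → 120 months.

120 months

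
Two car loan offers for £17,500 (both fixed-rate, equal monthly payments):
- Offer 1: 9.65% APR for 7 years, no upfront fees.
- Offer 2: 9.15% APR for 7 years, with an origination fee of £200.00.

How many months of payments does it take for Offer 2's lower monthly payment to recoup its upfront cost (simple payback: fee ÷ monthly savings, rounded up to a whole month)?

45 months

Offer 1: at 9.65% the monthly rate is 0.0080417, so the payment is 17,500 × 0.0080417 / (1 − 1.0080417^−84) = £287.37.
Offer 2: monthly rate = 9.15%/12 = 0.0076250; payment = 17,500 × 0.0076250 / (1 − (1+0.0076250)^−84) = £282.89.
Monthly savings = £287.37 − £282.89 = £4.48.
Break-even = £200.00 / £4.48 = 44.64 → 45 months.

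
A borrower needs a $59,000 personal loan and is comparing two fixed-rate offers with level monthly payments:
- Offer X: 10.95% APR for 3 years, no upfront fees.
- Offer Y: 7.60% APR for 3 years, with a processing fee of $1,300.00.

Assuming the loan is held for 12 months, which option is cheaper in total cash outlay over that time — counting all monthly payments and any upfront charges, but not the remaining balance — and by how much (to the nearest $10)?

Offer X: at 10.95% the monthly rate is 0.0091250, so the payment is 59,000 × 0.0091250 / (1 − 1.0091250^−36) = $1,930.19.
Offer Y: at 7.60% the monthly rate is 0.0063333, so the payment is 59,000 × 0.0063333 / (1 − 1.0063333^−36) = $1,837.98.
Over 12 months: Offer X costs 12 × $1,930.19 = $23,162.28; Offer Y costs 12 × $1,837.98 + $1,300.00 = $23,355.76.
Offer X is cheaper by $23,355.76 − $23,162.28 = $193.48.

Offer X by $190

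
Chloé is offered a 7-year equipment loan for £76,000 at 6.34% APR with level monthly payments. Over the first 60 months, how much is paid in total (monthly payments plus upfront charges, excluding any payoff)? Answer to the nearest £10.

Monthly rate = 6.34%/12 = 0.0052833; payment = 76,000 × 0.0052833 / (1 − (1+0.0052833)^−84) = £1,122.68.
Total outlay = 60 × £1,122.68 = £67,360.80.

£67,360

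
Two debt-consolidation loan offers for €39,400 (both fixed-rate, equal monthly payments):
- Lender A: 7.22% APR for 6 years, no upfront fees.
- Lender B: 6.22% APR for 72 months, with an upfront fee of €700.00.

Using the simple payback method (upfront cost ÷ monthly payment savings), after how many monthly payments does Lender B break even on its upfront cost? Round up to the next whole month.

Lender A: at 7.22% the monthly rate is 0.0060167, so the payment is 39,400 × 0.0060167 / (1 − 1.0060167^−72) = €675.90.
Lender B: at 6.22% the monthly rate is 0.0051833, so the payment is 39,400 × 0.0051833 / (1 − 1.0051833^−72) = €657.07.
Monthly savings = €675.90 − €657.07 = €18.83.
Break-even = €700.00 / €18.83 = 37.17 → 38 months.

38 months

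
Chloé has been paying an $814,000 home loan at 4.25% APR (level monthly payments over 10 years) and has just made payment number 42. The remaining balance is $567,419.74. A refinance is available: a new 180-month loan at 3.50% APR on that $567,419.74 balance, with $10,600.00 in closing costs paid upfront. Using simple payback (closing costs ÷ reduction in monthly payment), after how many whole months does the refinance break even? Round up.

Current payment = 814,000 × 4.25%/12 / (1 − (1+0.0035417)^−120) = $8,338.42.
Refinanced payment = 567,419.74 × 0.0029167 / (1 − (1+0.0029167)^−180) = $4,056.38.
Monthly savings = $8,338.42 − $4,056.38 = $4,282.04.
Break-even = $10,600.00 / $4,282.04 = 2.48 → 3 months.

3 months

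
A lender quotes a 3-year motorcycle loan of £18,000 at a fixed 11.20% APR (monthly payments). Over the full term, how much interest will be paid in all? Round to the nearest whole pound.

£3,276

At 11.20% the monthly rate is 0.0093333, so the payment is 18,000 × 0.0093333 / (1 − 1.0093333^−36) = £591.00.
Total paid = 36 × £591.00 = £21,276.00; interest = £21,276.00 − £18,000 = £3,276.00.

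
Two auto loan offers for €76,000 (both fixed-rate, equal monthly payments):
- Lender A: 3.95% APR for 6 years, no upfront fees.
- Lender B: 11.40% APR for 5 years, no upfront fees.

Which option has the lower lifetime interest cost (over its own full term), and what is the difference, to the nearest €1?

Lender A: monthly rate = 3.95%/12 = 0.0032917; payment = 76,000 × 0.0032917 / (1 − (1+0.0032917)^−72) = €1,187.30.
Total interest on Lender A = 72 × €1,187.30 − €76,000 = €9,485.60.
Lender B: at 11.40% the monthly rate is 0.0095000, so the payment is 76,000 × 0.0095000 / (1 − 1.0095000^−60) = €1,667.63.
Total interest on Lender B = 60 × €1,667.63 − €76,000 = €24,057.80.
Lender A is lower by €14,572.20.

Lender A by €14,572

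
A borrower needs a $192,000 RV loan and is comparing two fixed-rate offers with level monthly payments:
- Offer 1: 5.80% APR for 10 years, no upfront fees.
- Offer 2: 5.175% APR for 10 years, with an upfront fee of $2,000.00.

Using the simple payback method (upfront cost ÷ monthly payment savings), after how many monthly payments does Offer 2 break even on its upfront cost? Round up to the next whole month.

Offer 1: at 5.80% the monthly rate is 0.0048333, so the payment is 192,000 × 0.0048333 / (1 − 1.0048333^−120) = $2,112.36.
Offer 2: at 5.175% the monthly rate is 0.0043125, so the payment is 192,000 × 0.0043125 / (1 − 1.0043125^−120) = $2,052.92.
Monthly savings = $2,112.36 − $2,052.92 = $59.44.
Break-even = $2,000.00 / $59.44 = 33.65 → 34 months.

34 months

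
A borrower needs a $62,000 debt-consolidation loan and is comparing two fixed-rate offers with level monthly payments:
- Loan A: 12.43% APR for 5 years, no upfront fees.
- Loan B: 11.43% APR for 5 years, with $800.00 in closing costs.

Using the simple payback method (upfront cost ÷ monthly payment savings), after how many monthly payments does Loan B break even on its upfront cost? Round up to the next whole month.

Loan A: at 12.43% the monthly rate is 0.0103583, so the payment is 62,000 × 0.0103583 / (1 − 1.0103583^−60) = $1,392.67.
Loan B: monthly rate = 11.43%/12 = 0.0095250; payment = 62,000 × 0.0095250 / (1 − (1+0.0095250)^−60) = $1,361.36.
Monthly savings = $1,392.67 − $1,361.36 = $31.31.
Break-even = $800.00 / $31.31 = 25.55 → 26 months.

26 months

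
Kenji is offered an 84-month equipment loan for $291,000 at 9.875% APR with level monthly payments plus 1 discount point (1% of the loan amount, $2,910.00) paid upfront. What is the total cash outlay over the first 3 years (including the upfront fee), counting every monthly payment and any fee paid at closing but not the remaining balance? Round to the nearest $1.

$176,148

Monthly rate = 9.875%/12 = 0.0082292; payment = 291,000 × 0.0082292 / (1 − (1+0.0082292)^−84) = $4,812.17.
Total outlay = 36 × $4,812.17 + $2,910.00 = $176,148.12.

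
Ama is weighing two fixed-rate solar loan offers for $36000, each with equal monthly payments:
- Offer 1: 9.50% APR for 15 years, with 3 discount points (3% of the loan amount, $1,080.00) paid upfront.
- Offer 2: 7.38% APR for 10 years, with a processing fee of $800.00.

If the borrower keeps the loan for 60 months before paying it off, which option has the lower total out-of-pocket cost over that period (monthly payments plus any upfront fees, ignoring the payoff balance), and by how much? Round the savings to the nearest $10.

Offer 1 by $2,670

Offer 1: at 9.50% the monthly rate is 0.0079167, so the payment is 36,000 × 0.0079167 / (1 − 1.0079167^−180) = $375.92.
Offer 2: at 7.38% the monthly rate is 0.0061500, so the payment is 36,000 × 0.0061500 / (1 − 1.0061500^−120) = $425.08.
Over 60 months: Offer 1 costs 60 × $375.92 + $1,080.00 = $23,635.20; Offer 2 costs 60 × $425.08 + $800.00 = $26,304.80.
Offer 1 is cheaper by $26,304.80 − $23,635.20 = $2,669.60.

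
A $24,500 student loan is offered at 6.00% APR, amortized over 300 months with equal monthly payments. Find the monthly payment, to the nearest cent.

$157.85

Monthly rate = 6%/12 = 0.0050000; payment = 24,500 × 0.0050000 / (1 − (1+0.0050000)^−300) = $157.85.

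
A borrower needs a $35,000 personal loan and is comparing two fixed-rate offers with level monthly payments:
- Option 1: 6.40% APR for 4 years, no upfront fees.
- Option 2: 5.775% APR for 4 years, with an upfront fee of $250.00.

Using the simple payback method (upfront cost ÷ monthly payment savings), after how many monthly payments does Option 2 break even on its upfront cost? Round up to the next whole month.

Option 1: at 6.40% the monthly rate is 0.0053333, so the payment is 35,000 × 0.0053333 / (1 − 1.0053333^−48) = $828.41.
Option 2: monthly rate = 5.775%/12 = 0.0048125; payment = 35,000 × 0.0048125 / (1 − (1+0.0048125)^−48) = $818.37.
Monthly savings = $828.41 − $818.37 = $10.04.
Break-even = $250.00 / $10.04 = 24.90 → 25 months.

25 months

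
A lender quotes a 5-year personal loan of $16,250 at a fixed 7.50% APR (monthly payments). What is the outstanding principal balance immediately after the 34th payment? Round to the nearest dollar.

With monthly rate i = 7.5%/12 = 0.0062500, the balance after k of n payments is P · [(1+i)^n − (1+i)^k] / [(1+i)^n − 1].
(1+0.0062500)^60 = 1.45329441 and (1+0.0062500)^34 = 1.23594850, so the balance is 16,250 × (1.45329441 − 1.23594850) / (1.45329441 − 1) = $7,791.56.

$7,792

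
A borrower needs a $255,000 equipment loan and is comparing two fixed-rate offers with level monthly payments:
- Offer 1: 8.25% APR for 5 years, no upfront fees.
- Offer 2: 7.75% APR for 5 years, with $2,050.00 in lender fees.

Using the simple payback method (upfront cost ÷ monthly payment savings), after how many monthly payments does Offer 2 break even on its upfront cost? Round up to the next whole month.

34 months

Offer 1: at 8.25% the monthly rate is 0.0068750, so the payment is 255,000 × 0.0068750 / (1 − 1.0068750^−60) = $5,201.04.
Offer 2: monthly rate = 7.75%/12 = 0.0064583; payment = 255,000 × 0.0064583 / (1 − (1+0.0064583)^−60) = $5,140.02.
Monthly savings = $5,201.04 − $5,140.02 = $61.02.
Break-even = $2,050.00 / $61.02 = 33.60 → 34 months.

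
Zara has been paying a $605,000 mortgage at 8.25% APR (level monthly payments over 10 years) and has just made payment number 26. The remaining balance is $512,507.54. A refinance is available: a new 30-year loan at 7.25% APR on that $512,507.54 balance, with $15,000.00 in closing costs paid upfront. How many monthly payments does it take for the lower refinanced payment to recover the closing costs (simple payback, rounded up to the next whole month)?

4 months

Current payment = 605,000 × 8.25%/12 / (1 − (1+0.0068750)^−120) = $7,420.48.
Refinanced payment = 512,507.54 × 0.0060417 / (1 − (1+0.0060417)^−360) = $3,496.20.
Monthly savings = $7,420.48 − $3,496.20 = $3,924.28.
Break-even = $15,000.00 / $3,924.28 = 3.82 → 4 months.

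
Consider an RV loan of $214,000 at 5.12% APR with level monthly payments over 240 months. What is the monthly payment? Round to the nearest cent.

$1,426.53

At 5.12% the monthly rate is 0.0042667, so the payment is 214,000 × 0.0042667 / (1 − 1.0042667^−240) = $1,426.53.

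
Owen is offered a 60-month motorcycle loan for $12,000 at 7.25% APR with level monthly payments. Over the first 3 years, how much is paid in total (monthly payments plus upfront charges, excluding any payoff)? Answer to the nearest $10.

$8,610

At 7.25% the monthly rate is 0.0060417, so the payment is 12,000 × 0.0060417 / (1 − 1.0060417^−60) = $239.03.
Total outlay = 36 × $239.03 = $8,605.08.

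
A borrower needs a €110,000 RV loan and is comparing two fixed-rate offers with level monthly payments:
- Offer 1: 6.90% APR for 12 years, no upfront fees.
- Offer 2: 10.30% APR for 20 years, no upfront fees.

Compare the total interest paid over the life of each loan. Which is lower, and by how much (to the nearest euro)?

Offer 1 by €97,983

Offer 1: at 6.90% the monthly rate is 0.0057500, so the payment is 110,000 × 0.0057500 / (1 − 1.0057500^−144) = €1,125.36.
Total interest on Offer 1 = 144 × €1,125.36 − €110,000 = €52,051.84.
Offer 2: monthly rate = 10.3%/12 = 0.0085833; payment = 110,000 × 0.0085833 / (1 − (1+0.0085833)^−240) = €1,083.48.
Total interest on Offer 2 = 240 × €1,083.48 − €110,000 = €150,035.20.
Offer 1 is lower by €97,983.36.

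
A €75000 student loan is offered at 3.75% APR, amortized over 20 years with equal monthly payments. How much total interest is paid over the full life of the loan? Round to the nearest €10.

€31,720

Monthly rate = 3.75%/12 = 0.0031250; payment = 75,000 × 0.0031250 / (1 − (1+0.0031250)^−240) = €444.67.
Total paid = 240 × €444.67 = €106,720.80; interest = €106,720.80 − €75,000 = €31,720.80.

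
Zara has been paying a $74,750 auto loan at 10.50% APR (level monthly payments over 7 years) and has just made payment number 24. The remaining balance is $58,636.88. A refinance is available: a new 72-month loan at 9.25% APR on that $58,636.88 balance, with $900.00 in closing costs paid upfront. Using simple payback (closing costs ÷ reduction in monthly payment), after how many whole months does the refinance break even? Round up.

5 months

Current payment = 74,750 × 10.5%/12 / (1 − (1+0.0087500)^−84) = $1,260.34.
Refinanced payment = 58,636.88 × 0.0077083 / (1 − (1+0.0077083)^−72) = $1,064.25.
Monthly savings = $1,260.34 − $1,064.25 = $196.09.
Break-even = $900.00 / $196.09 = 4.59 → 5 months.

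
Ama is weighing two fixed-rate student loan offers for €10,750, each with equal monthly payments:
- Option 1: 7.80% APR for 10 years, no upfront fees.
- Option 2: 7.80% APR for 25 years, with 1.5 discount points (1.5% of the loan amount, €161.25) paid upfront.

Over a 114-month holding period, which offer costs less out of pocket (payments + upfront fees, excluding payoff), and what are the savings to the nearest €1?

Option 1: at 7.80% the monthly rate is 0.0065000, so the payment is 10,750 × 0.0065000 / (1 − 1.0065000^−120) = €129.29.
Option 2: at 7.80% the monthly rate is 0.0065000, so the payment is 10,750 × 0.0065000 / (1 − 1.0065000^−300) = €81.55.
Over 114 months: Option 1 costs 114 × €129.29 = €14,739.06; Option 2 costs 114 × €81.55 + €161.25 = €9,457.95.
Option 2 is cheaper by €14,739.06 − €9,457.95 = €5,281.11.

Option 2 by €5,281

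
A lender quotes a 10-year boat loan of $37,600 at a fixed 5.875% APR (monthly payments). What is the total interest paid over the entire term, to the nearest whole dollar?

Monthly rate = 5.875%/12 = 0.0048958; payment = 37,600 × 0.0048958 / (1 − (1+0.0048958)^−120) = $415.08.
Total paid = 120 × $415.08 = $49,809.60; interest = $49,809.60 − $37,600 = $12,209.60.

$12,210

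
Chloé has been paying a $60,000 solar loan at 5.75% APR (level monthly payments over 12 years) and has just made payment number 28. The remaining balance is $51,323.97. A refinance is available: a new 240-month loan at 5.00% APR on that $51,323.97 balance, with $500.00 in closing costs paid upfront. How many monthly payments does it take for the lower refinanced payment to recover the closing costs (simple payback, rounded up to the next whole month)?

Current payment = 60,000 × 5.75%/12 / (1 − (1+0.0047917)^−144) = $577.78.
Refinanced payment = 51,323.97 × 0.0041667 / (1 − (1+0.0041667)^−240) = $338.72.
Monthly savings = $577.78 − $338.72 = $239.06.
Break-even = $500.00 / $239.06 = 2.09 → 3 months.

3 months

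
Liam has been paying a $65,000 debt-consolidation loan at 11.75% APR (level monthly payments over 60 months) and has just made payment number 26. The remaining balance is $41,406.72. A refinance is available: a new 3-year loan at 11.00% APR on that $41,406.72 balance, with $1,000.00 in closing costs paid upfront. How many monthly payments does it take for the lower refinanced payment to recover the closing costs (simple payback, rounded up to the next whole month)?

13 months

Current payment = 65,000 × 11.75%/12 / (1 − (1+0.0097917)^−60) = $1,437.69.
Refinanced payment = 41,406.72 × 0.0091667 / (1 − (1+0.0091667)^−36) = $1,355.60.
Monthly savings = $1,437.69 − $1,355.60 = $82.09.
Break-even = $1,000.00 / $82.09 = 12.18 → 13 months.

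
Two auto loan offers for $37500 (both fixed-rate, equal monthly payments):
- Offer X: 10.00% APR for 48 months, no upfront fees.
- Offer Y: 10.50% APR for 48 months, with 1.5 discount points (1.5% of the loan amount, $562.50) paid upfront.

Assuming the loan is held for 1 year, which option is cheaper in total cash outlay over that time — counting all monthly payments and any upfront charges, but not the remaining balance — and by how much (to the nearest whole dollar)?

Offer X by $671

Offer X: at 10.00% the monthly rate is 0.0083333, so the payment is 37,500 × 0.0083333 / (1 − 1.0083333^−48) = $951.10.
Offer Y: monthly rate = 10.5%/12 = 0.0087500; payment = 37,500 × 0.0087500 / (1 − (1+0.0087500)^−48) = $960.13.
Over 12 months: Offer X costs 12 × $951.10 = $11,413.20; Offer Y costs 12 × $960.13 + $562.50 = $12,084.06.
Offer X is cheaper by $12,084.06 − $11,413.20 = $670.86.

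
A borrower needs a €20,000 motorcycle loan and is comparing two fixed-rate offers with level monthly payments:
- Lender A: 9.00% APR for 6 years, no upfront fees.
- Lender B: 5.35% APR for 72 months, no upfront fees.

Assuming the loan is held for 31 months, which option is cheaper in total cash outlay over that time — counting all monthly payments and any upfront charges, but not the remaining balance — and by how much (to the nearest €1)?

Lender B by €1,090

Lender A: at 9.00% the monthly rate is 0.0075000, so the payment is 20,000 × 0.0075000 / (1 − 1.0075000^−72) = €360.51.
Lender B: at 5.35% the monthly rate is 0.0044583, so the payment is 20,000 × 0.0044583 / (1 − 1.0044583^−72) = €325.36.
Over 31 months: Lender A costs 31 × €360.51 = €11,175.81; Lender B costs 31 × €325.36 = €10,086.16.
Lender B is cheaper by €11,175.81 − €10,086.16 = €1,089.65.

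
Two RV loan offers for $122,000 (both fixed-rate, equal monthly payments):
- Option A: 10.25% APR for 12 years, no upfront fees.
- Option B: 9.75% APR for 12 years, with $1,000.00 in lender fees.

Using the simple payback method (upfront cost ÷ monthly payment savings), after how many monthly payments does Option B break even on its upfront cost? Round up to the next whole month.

29 months

Option A: at 10.25% the monthly rate is 0.0085417, so the payment is 122,000 × 0.0085417 / (1 − 1.0085417^−144) = $1,475.67.
Option B: at 9.75% the monthly rate is 0.0081250, so the payment is 122,000 × 0.0081250 / (1 − 1.0081250^−144) = $1,440.43.
Monthly savings = $1,475.67 − $1,440.43 = $35.24.
Break-even = $1,000.00 / $35.24 = 28.38 → 29 months.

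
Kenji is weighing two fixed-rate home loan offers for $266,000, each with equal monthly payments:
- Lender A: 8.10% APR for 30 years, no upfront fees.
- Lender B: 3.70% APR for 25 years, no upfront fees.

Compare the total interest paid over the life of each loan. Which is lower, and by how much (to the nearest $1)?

Lender B by $301,232

Lender A: monthly rate = 8.1%/12 = 0.0067500; payment = 266,000 × 0.0067500 / (1 − (1+0.0067500)^−360) = $1,970.39.
Total interest on Lender A = 360 × $1,970.39 − $266,000 = $443,340.40.
Lender B: monthly rate = 3.7%/12 = 0.0030833; payment = 266,000 × 0.0030833 / (1 − (1+0.0030833)^−300) = $1,360.36.
Total interest on Lender B = 300 × $1,360.36 − $266,000 = $142,108.00.
Lender B is lower by $301,232.40.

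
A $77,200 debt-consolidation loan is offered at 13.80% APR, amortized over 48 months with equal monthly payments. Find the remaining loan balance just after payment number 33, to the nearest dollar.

$28,807

With monthly rate i = 13.8%/12 = 0.0115000, the balance after k of n payments is P · [(1+i)^n − (1+i)^k] / [(1+i)^n − 1].
(1+0.0115000)^48 = 1.73126114 and (1+0.0115000)^33 = 1.45839200, so the balance is 77,200 × (1.73126114 − 1.45839200) / (1.73126114 − 1) = $28,807.08.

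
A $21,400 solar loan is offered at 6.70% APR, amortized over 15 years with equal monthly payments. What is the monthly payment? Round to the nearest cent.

$188.78

At 6.70% the monthly rate is 0.0055833, so the payment is 21,400 × 0.0055833 / (1 − 1.0055833^−180) = $188.78.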